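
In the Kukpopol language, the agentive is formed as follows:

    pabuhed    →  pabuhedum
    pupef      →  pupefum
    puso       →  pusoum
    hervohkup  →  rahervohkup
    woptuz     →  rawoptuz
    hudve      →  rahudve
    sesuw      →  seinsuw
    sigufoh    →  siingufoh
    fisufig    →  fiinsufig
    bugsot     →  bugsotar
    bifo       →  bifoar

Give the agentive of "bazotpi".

bazotpiar

"bazotpi" begins with b-. The stems beginning with b- (bugsot → bugsotar, bifo → bifoar) add -ar.
The other patterns: stems beginning with p- add -um; stems beginning with h- or w- add the prefix ra-; stems beginning with f- or s- insert -in- after the first vowel.
So bazotpi → bazotpiar.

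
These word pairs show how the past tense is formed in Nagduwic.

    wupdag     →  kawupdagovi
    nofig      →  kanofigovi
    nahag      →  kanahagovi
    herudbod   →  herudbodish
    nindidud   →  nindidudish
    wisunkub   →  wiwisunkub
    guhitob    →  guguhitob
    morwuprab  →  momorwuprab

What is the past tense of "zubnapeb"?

zuzubnapeb

"zubnapeb" ends in -b. The stems ending in -b (wisunkub → wiwisunkub, guhitob → guguhitob, morwuprab → momorwuprab) repeat the first consonant+vowel as a prefix.
The other patterns: stems ending in -g add ka- … -ovi around the stem; stems ending in -d add -ish.
So zubnapeb → zuzubnapeb.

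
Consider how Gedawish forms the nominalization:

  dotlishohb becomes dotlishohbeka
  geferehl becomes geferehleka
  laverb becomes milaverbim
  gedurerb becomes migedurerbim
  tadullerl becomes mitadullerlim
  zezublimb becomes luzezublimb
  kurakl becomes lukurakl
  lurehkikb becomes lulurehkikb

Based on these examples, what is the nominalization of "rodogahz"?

rodogahzeka

dotlishohb and laverb both end in -b yet inflect differently (dotlishohbeka, milaverbim), so the final letter is not what conditions the rule; the second-to-last letter is.
"rodogahz" has second-to-last letter 'h'. The stems whose second-to-last letter is 'h' (dotlishohb → dotlishohbeka, geferehl → geferehleka) add -eka.
So rodogahz → rodogahzeka.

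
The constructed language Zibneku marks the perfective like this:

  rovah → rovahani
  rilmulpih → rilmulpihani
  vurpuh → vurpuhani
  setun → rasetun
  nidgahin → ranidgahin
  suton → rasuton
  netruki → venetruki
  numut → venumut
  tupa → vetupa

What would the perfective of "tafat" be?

vetafat

vurpuh and setun both have last vowel 'u' yet inflect differently (vurpuhani, rasetun), so the last vowel is not what conditions the rule; the final letter is.
"tafat" ends in -t. The one such stem in the data (numut → venumut) adds the prefix ve-, so the same rule applies.
The other patterns: stems ending in -h add -ani; stems ending in -n add the prefix ra-.
So tafat → vetafat.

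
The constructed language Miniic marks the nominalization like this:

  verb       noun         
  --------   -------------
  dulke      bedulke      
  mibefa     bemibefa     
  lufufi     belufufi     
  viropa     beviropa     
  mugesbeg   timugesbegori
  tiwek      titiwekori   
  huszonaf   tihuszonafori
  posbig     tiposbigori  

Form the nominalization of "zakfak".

dulke and tiwek both have last vowel 'e' yet inflect differently (bedulke, titiwekori), so the last vowel is not what conditions the rule; whether the stem ends in a vowel or a consonant is.
"zakfak" ends in a consonant. The stems ending in a consonant (tiwek → titiwekori, huszonaf → tihuszonafori, mugesbeg → timugesbegori) add ti- … -ori around the stem.
The other pattern: stems ending in a vowel add the prefix be-.
So zakfak → tizakfakori.

tizakfakori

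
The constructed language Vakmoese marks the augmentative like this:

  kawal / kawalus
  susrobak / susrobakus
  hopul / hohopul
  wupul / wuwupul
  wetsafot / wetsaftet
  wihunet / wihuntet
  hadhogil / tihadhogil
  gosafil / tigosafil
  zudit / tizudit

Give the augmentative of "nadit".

tinadit

kawal and hopul both end in -l yet inflect differently (kawalus, hohopul), so the final letter is not what conditions the rule; the last vowel is.
"nadit" has last vowel 'i'. The stems whose last vowel is 'i' (hadhogil → tihadhogil, gosafil → tigosafil, zudit → tizudit) add the prefix ti-.
So nadit → tinadit.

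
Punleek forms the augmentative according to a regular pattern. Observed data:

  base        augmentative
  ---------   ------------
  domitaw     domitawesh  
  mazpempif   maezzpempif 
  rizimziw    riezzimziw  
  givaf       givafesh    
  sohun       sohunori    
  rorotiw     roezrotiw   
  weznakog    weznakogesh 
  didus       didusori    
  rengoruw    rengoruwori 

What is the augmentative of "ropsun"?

ropsunori

rizimziw and rengoruw both end in -w yet inflect differently (riezzimziw, rengoruwori), so the final letter is not what conditions the rule; the last vowel is.
"ropsun" has last vowel 'u'. The stems whose last vowel is 'u' (rengoruw → rengoruwori, sohun → sohunori, didus → didusori) add -ori.
So ropsun → ropsunori.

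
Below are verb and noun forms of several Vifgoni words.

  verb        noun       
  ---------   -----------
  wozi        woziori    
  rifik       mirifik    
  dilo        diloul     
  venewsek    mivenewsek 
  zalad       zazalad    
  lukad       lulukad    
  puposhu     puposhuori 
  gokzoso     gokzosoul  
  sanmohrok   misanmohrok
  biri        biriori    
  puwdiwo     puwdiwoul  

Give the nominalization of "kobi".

kobiori

"kobi" ends in -i. The stems ending in -i (biri → biriori, wozi → woziori) add -ori.
So kobi → kobiori.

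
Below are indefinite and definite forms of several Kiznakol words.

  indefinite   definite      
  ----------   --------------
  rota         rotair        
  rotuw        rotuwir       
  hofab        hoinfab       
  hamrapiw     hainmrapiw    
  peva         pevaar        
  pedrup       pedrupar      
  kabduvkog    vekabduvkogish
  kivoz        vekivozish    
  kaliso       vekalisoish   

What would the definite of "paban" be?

rotuw and hamrapiw both end in -w yet inflect differently (rotuwir, hainmrapiw), so the final letter is not what conditions the rule; the first letter is.
"paban" begins with p-. The stems beginning with p- (peva → pevaar, pedrup → pedrupar) add -ar.
So paban → pabanar.

pabanar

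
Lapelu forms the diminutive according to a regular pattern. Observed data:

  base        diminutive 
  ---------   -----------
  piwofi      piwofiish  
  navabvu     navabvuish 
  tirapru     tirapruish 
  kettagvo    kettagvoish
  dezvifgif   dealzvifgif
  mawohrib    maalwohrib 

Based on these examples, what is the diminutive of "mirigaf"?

mialrigaf

mawohrib and piwofi both have last vowel 'i' yet inflect differently (maalwohrib, piwofiish), so the last vowel is not what conditions the rule; whether the stem ends in a vowel or a consonant is.
"mirigaf" ends in a consonant. The stems ending in a consonant (mawohrib → maalwohrib, dezvifgif → dealzvifgif) insert -al- after the first vowel.
The other pattern: stems ending in a vowel add -ish.
So mirigaf → mialrigaf.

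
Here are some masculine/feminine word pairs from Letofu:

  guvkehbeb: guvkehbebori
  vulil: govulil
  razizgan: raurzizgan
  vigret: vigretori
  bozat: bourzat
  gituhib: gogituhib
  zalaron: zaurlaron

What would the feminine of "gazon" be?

gaurzon

gituhib and guvkehbeb both end in -b yet inflect differently (gogituhib, guvkehbebori), so the final letter is not what conditions the rule; the last vowel is.
"gazon" has last vowel 'o'. The one such stem in the data (zalaron → zaurlaron) inserts -ur- after the first vowel (as do bozat, razizgan), so the same rule applies.
So gazon → gaurzon.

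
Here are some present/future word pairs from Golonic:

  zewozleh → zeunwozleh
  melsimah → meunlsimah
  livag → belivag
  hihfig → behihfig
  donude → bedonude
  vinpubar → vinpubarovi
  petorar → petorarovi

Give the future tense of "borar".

petorar and melsimah both have last vowel 'a' yet inflect differently (petorarovi, meunlsimah), so the last vowel is not what conditions the rule; the final letter is.
"borar" ends in -r. The stems ending in -r (petorar → petorarovi, vinpubar → vinpubarovi) add -ovi.
The other patterns: stems ending in -h insert -un- after the first vowel; stems ending in -e or -g add the prefix be-.
So borar → borarovi.

borarovi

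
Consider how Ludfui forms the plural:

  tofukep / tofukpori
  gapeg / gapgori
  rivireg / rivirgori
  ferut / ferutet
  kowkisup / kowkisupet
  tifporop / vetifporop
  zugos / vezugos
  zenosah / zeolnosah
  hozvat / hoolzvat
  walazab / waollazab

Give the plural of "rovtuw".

rovtuwet

tofukep and kowkisup both end in -p yet inflect differently (tofukpori, kowkisupet), so the final letter is not what conditions the rule; the last vowel is.
"rovtuw" has last vowel 'u'. The stems whose last vowel is 'u' (ferut → ferutet, kowkisup → kowkisupet) add -et.
The other patterns: stems whose last vowel is 'e' delete the last vowel and add -ori; stems whose last vowel is 'o' add the prefix ve-; stems whose last vowel is 'a' insert -ol- after the first vowel.
So rovtuw → rovtuwet.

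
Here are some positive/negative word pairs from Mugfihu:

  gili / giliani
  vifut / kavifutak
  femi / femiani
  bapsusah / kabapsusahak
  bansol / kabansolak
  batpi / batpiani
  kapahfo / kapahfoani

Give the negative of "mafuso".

kapahfo and bansol both have last vowel 'o' yet inflect differently (kapahfoani, kabansolak), so the last vowel is not what conditions the rule; whether the stem ends in a vowel or a consonant is.
"mafuso" ends in a vowel. The stems ending in a vowel (femi → femiani, gili → giliani, kapahfo → kapahfoani) add -ani.
So mafuso → mafusoani.

mafusoani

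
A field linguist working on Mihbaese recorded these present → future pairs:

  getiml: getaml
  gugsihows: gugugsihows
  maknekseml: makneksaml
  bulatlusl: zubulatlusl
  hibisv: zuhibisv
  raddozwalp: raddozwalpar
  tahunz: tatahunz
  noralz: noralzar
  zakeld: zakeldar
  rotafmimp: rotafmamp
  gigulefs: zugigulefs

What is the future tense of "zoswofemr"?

zoswofamr

bulatlusl and getiml both end in -l yet inflect differently (zubulatlusl, getaml), so the final letter is not what conditions the rule; the second-to-last letter is.
"zoswofemr" has second-to-last letter 'm'. The stems whose second-to-last letter is 'm' (getiml → getaml, maknekseml → makneksaml, rotafmimp → rotafmamp) change the last vowel to 'a'.
So zoswofemr → zoswofamr.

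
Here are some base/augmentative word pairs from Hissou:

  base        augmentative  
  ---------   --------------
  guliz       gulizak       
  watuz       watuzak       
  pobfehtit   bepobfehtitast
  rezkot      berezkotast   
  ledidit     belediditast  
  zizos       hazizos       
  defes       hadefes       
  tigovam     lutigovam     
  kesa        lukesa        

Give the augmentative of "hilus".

"hilus" ends in -s. The stems ending in -s (zizos → hazizos, defes → hadefes) add the prefix ha-.
The other patterns: stems ending in -z add -ak; stems ending in -t add be- … -ast around the stem; stems ending in -a or -m add the prefix lu-.
So hilus → hahilus.

hahilus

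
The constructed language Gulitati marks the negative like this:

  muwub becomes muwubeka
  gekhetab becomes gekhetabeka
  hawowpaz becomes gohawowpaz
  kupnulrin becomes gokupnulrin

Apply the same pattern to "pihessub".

"pihessub" ends in -b. The stems ending in -b (muwub → muwubeka, gekhetab → gekhetabeka) add -eka.
The other pattern: stems ending in -n or -z add the prefix go-.
So pihessub → pihessubeka.

pihessubeka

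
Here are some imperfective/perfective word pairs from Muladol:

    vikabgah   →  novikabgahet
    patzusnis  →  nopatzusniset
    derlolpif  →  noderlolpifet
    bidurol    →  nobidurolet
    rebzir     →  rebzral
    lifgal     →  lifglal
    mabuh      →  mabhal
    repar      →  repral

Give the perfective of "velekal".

novelekalet

bidurol and lifgal both end in -l yet inflect differently (nobidurolet, lifglal), so the final letter is not what conditions the rule; the number of vowels is.
"velekal" has 3 vowels. The stems with 3 vowels (vikabgah → novikabgahet, patzusnis → nopatzusniset, derlolpif → noderlolpifet) add no- … -et around the stem.
So velekal → novelekalet.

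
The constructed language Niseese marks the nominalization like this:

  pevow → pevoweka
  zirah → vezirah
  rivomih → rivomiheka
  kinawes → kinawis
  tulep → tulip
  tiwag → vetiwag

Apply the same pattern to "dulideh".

zirah and rivomih both end in -h yet inflect differently (vezirah, rivomiheka), so the final letter is not what conditions the rule; the last vowel is.
"dulideh" has last vowel 'e'. The stems whose last vowel is 'e' (kinawes → kinawis, tulep → tulip) change the last vowel to 'i'.
The other patterns: stems whose last vowel is 'a' add the prefix ve-; stems whose last vowel is 'i' or 'o' add -eka.
So dulideh → dulidih.

dulidih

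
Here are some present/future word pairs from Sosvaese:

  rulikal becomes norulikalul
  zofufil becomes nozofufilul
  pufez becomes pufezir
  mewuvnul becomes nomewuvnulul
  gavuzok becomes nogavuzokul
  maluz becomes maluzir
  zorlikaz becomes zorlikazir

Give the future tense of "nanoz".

"nanoz" ends in -z. The stems ending in -z (maluz → maluzir, zorlikaz → zorlikazir, pufez → pufezir) add -ir.
The other pattern: stems ending in -k or -l add no- … -ul around the stem.
So nanoz → nanozir.

nanozir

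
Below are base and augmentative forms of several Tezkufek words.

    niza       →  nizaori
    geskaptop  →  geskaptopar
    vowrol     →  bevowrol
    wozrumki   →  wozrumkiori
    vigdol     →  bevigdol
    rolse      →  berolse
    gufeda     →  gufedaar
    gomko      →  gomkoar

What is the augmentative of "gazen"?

"gazen" begins with g-. The stems beginning with g- (geskaptop → geskaptopar, gomko → gomkoar, gufeda → gufedaar) add -ar.
So gazen → gazenar.

gazenar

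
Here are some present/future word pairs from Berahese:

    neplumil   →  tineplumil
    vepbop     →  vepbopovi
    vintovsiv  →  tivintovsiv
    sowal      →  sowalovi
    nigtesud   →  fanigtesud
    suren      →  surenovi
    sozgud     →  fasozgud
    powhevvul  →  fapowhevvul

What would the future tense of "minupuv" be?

neplumil and powhevvul both end in -l yet inflect differently (tineplumil, fapowhevvul), so the final letter is not what conditions the rule; the last vowel is.
"minupuv" has last vowel 'u'. The stems whose last vowel is 'u' (sozgud → fasozgud, powhevvul → fapowhevvul, nigtesud → fanigtesud) add the prefix fa-.
The other patterns: stems whose last vowel is 'i' add the prefix ti-; stems whose last vowel is 'a', 'e' or 'o' add -ovi.
So minupuv → faminupuv.

faminupuv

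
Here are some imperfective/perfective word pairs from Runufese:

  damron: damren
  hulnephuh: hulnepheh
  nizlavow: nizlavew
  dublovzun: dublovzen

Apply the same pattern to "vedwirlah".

vedwirleh

Every pair shown (damron → damren, hulnephuh → hulnepheh, nizlavow → nizlavew, …) follows the same rule: change the last vowel to 'e'.
So vedwirlah → vedwirleh.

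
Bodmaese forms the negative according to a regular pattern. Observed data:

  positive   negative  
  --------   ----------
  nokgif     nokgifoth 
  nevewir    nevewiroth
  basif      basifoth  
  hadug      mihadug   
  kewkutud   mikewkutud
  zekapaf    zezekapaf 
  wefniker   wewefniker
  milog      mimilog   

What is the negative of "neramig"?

neramigoth

nokgif and zekapaf both end in -f yet inflect differently (nokgifoth, zezekapaf), so the final letter is not what conditions the rule; the last vowel is.
"neramig" has last vowel 'i'. The stems whose last vowel is 'i' (nokgif → nokgifoth, nevewir → nevewiroth, basif → basifoth) add -oth.
The other patterns: stems whose last vowel is 'u' add the prefix mi-; stems whose last vowel is 'a', 'e' or 'o' repeat the first consonant+vowel as a prefix.
So neramig → neramigoth.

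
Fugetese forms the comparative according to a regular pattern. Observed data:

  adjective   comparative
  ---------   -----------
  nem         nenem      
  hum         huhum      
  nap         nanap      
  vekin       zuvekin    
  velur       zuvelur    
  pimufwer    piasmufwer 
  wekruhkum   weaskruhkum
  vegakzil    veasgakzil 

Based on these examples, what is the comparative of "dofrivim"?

velur and pimufwer both end in -r yet inflect differently (zuvelur, piasmufwer), so the final letter is not what conditions the rule; the number of vowels is.
"dofrivim" has 3 vowels. The stems with 3 vowels (pimufwer → piasmufwer, wekruhkum → weaskruhkum, vegakzil → veasgakzil) insert -as- after the first vowel.
So dofrivim → doasfrivim.

doasfrivim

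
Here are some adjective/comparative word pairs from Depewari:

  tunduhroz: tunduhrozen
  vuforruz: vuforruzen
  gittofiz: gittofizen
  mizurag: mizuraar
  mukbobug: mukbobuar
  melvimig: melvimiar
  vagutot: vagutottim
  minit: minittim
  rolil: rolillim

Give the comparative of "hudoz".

hudozen

vuforruz and mukbobug both have last vowel 'u' yet inflect differently (vuforruzen, mukbobuar), so the last vowel is not what conditions the rule; the final letter is.
"hudoz" ends in -z. The stems ending in -z (tunduhroz → tunduhrozen, vuforruz → vuforruzen, gittofiz → gittofizen) add -en.
The other patterns: stems ending in -g drop the final letter and add -ar; stems ending in -l or -t double the final consonant and add -im.
So hudoz → hudozen.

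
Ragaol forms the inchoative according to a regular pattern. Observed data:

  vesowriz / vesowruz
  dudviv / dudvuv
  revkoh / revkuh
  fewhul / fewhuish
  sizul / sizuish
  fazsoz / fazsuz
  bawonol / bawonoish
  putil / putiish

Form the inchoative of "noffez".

noffuz

"noffez" ends in -z. The stems ending in -z (vesowriz → vesowruz, fazsoz → fazsuz) change the last vowel to 'u'.
The other pattern: stems ending in -l drop the final letter and add -ish.
So noffez → noffuz.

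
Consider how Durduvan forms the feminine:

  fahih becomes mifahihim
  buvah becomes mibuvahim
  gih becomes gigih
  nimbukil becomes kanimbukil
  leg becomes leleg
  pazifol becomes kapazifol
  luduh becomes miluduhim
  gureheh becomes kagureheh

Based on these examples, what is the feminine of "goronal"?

gih and buvah both end in -h yet inflect differently (gigih, mibuvahim), so the final letter is not what conditions the rule; the number of vowels is.
"goronal" has 3 vowels. The stems with 3 vowels (gureheh → kagureheh, pazifol → kapazifol, nimbukil → kanimbukil) add the prefix ka-.
So goronal → kagoronal.

kagoronal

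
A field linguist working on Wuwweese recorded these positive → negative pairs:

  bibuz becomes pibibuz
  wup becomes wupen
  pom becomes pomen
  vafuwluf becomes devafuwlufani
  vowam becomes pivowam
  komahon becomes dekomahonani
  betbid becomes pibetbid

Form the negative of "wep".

pom and vowam both end in -m yet inflect differently (pomen, pivowam), so the final letter is not what conditions the rule; the number of vowels is.
"wep" has 1 vowel. The stems with 1 vowel (wup → wupen, pom → pomen) add -en.
So wep → wepen.

wepen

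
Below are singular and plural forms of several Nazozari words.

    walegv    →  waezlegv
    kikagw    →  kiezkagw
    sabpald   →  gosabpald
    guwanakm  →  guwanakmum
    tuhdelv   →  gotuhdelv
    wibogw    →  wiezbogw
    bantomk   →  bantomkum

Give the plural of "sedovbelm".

"sedovbelm" has second-to-last letter 'l'. The stems whose second-to-last letter is 'l' (sabpald → gosabpald, tuhdelv → gotuhdelv) add the prefix go-.
So sedovbelm → gosedovbelm.

gosedovbelm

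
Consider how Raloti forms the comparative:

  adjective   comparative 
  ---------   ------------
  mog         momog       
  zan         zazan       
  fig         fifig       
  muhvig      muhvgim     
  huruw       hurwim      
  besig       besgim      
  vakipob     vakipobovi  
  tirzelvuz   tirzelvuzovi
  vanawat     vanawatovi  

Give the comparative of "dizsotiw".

mog and muhvig both end in -g yet inflect differently (momog, muhvgim), so the final letter is not what conditions the rule; the number of vowels is.
"dizsotiw" has 3 vowels. The stems with 3 vowels (vakipob → vakipobovi, tirzelvuz → tirzelvuzovi, vanawat → vanawatovi) add -ovi.
The other patterns: stems with 1 vowel repeat the first consonant+vowel as a prefix; stems with 2 vowels delete the last vowel and add -im.
So dizsotiw → dizsotiwovi.

dizsotiwovi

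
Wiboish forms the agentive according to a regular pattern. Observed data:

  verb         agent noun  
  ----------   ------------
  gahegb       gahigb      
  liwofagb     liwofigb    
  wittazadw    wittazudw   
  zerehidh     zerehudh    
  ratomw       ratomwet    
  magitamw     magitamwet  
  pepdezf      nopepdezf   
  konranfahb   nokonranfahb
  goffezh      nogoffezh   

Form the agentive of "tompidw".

"tompidw" has second-to-last letter 'd'. The stems whose second-to-last letter is 'd' (wittazadw → wittazudw, zerehidh → zerehudh) change the last vowel to 'u'.
The other patterns: stems whose second-to-last letter is 'g' change the last vowel to 'i'; stems whose second-to-last letter is 'm' add -et; stems whose second-to-last letter is 'h' or 'z' add the prefix no-.
So tompidw → tompudw.

tompudw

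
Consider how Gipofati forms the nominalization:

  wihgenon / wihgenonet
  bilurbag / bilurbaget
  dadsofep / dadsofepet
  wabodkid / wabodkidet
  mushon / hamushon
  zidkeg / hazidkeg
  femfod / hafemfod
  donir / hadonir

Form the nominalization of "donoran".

donoranet

wihgenon and mushon both end in -n yet inflect differently (wihgenonet, hamushon), so the final letter is not what conditions the rule; the number of vowels is.
"donoran" has 3 vowels. The stems with 3 vowels (wihgenon → wihgenonet, bilurbag → bilurbaget, dadsofep → dadsofepet) add -et.
The other pattern: stems with 2 vowels add the prefix ha-.
So donoran → donoranet.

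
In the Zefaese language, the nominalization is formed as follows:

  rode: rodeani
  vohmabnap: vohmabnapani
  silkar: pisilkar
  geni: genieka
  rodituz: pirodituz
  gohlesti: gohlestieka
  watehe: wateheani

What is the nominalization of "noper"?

"noper" ends in -r. The one such stem in the data (silkar → pisilkar) adds the prefix pi-, so the same rule applies.
The other patterns: stems ending in -e or -p add -ani; stems ending in -i add -eka.
So noper → pinoper.

pinoper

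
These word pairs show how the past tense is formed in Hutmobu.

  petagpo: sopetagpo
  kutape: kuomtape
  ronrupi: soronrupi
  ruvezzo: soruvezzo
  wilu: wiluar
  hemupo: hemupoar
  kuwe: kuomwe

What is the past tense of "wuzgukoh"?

wuzgukohar

hemupo and ruvezzo both end in -o yet inflect differently (hemupoar, soruvezzo), so the final letter is not what conditions the rule; the first letter is.
"wuzgukoh" begins with w-. The one such stem in the data (wilu → wiluar) adds -ar, so the same rule applies.
The other patterns: stems beginning with k- insert -om- after the first vowel; stems beginning with p- or r- add the prefix so-.
So wuzgukoh → wuzgukohar.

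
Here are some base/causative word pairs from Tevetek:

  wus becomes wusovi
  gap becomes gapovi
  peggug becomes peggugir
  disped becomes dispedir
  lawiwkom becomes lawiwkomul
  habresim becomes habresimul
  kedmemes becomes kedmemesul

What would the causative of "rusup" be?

rusupir

wus and kedmemes both end in -s yet inflect differently (wusovi, kedmemesul), so the final letter is not what conditions the rule; the number of vowels is.
"rusup" has 2 vowels. The stems with 2 vowels (peggug → peggugir, disped → dispedir) add -ir.
The other patterns: stems with 1 vowel add -ovi; stems with 3 vowels add -ul.
So rusup → rusupir.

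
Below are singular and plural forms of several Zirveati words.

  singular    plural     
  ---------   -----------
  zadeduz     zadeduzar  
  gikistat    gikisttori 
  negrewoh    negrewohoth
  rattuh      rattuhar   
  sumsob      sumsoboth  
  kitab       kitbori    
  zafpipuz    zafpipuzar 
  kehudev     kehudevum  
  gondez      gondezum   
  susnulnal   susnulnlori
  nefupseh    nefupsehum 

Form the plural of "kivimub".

rattuh and nefupseh both end in -h yet inflect differently (rattuhar, nefupsehum), so the final letter is not what conditions the rule; the last vowel is.
"kivimub" has last vowel 'u'. The stems whose last vowel is 'u' (zafpipuz → zafpipuzar, zadeduz → zadeduzar, rattuh → rattuhar) add -ar.
The other patterns: stems whose last vowel is 'e' add -um; stems whose last vowel is 'o' add -oth; stems whose last vowel is 'a' delete the last vowel and add -ori.
So kivimub → kivimubar.

kivimubar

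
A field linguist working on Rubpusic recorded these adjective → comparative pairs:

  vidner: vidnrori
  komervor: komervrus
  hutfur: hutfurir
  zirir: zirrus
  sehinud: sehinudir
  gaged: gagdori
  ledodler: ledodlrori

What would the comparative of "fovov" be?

fovvus

gaged and sehinud both end in -d yet inflect differently (gagdori, sehinudir), so the final letter is not what conditions the rule; the last vowel is.
"fovov" has last vowel 'o'. The one such stem in the data (komervor → komervrus) deletes the last vowel and adds -us (as does zirir), so the same rule applies.
So fovov → fovvus.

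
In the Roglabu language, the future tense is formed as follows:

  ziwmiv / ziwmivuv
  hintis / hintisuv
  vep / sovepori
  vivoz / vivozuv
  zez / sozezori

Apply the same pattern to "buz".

vivoz and zez both end in -z yet inflect differently (vivozuv, sozezori), so the final letter is not what conditions the rule; the number of vowels is.
"buz" has 1 vowel. The stems with 1 vowel (vep → sovepori, zez → sozezori) add so- … -ori around the stem.
The other pattern: stems with 2 vowels add -uv.
So buz → sobuzori.

sobuzori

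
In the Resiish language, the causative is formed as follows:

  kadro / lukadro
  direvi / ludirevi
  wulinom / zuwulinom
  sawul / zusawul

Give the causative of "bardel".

kadro and wulinom both have last vowel 'o' yet inflect differently (lukadro, zuwulinom), so the last vowel is not what conditions the rule; whether the stem ends in a vowel or a consonant is.
"bardel" ends in a consonant. The stems ending in a consonant (wulinom → zuwulinom, sawul → zusawul) add the prefix zu-.
So bardel → zubardel.

zubardel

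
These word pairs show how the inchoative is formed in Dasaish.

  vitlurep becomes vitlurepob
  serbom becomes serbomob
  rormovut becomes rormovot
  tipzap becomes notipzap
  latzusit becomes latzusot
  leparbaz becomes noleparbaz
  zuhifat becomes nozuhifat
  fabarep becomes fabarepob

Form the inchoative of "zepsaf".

nozepsaf

"zepsaf" has last vowel 'a'. The stems whose last vowel is 'a' (leparbaz → noleparbaz, zuhifat → nozuhifat, tipzap → notipzap) add the prefix no-.
The other patterns: stems whose last vowel is 'e' or 'o' add -ob; stems whose last vowel is 'i' or 'u' change the last vowel to 'o'.
So zepsaf → nozepsaf.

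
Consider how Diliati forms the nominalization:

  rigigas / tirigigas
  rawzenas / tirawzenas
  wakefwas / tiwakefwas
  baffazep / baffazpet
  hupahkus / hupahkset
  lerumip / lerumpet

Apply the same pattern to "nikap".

tinikap

rigigas and hupahkus both end in -s yet inflect differently (tirigigas, hupahkset), so the final letter is not what conditions the rule; the last vowel is.
"nikap" has last vowel 'a'. The stems whose last vowel is 'a' (rigigas → tirigigas, rawzenas → tirawzenas, wakefwas → tiwakefwas) add the prefix ti-.
The other pattern: stems whose last vowel is 'e', 'i' or 'u' delete the last vowel and add -et.
So nikap → tinikap.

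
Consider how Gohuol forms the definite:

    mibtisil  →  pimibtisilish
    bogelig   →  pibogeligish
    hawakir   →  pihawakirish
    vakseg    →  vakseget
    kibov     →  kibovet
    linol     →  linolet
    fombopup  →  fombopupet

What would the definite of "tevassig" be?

bogelig and vakseg both end in -g yet inflect differently (pibogeligish, vakseget), so the final letter is not what conditions the rule; the last vowel is.
"tevassig" has last vowel 'i'. The stems whose last vowel is 'i' (mibtisil → pimibtisilish, bogelig → pibogeligish, hawakir → pihawakirish) add pi- … -ish around the stem.
So tevassig → pitevassigish.

pitevassigish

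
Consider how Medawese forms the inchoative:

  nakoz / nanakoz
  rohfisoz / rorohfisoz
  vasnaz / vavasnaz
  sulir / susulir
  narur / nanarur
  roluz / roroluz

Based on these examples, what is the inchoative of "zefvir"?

Every pair shown (nakoz → nanakoz, rohfisoz → rorohfisoz, vasnaz → vavasnaz, …) follows the same rule: repeat the first consonant+vowel as a prefix.
So zefvir → zezefvir.

zezefvir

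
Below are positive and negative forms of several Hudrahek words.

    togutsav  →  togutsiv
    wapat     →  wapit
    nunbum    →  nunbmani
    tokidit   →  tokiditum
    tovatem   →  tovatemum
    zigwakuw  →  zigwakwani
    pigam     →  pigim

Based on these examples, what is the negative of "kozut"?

koztani

nunbum and pigam both end in -m yet inflect differently (nunbmani, pigim), so the final letter is not what conditions the rule; the last vowel is.
"kozut" has last vowel 'u'. The stems whose last vowel is 'u' (nunbum → nunbmani, zigwakuw → zigwakwani) delete the last vowel and add -ani.
So kozut → koztani.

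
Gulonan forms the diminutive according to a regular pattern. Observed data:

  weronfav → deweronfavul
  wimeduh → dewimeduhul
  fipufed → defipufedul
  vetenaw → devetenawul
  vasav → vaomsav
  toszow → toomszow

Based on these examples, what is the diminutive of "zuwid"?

"zuwid" has 2 vowels. The stems with 2 vowels (vasav → vaomsav, toszow → toomszow) insert -om- after the first vowel.
So zuwid → zuomwid.

zuomwid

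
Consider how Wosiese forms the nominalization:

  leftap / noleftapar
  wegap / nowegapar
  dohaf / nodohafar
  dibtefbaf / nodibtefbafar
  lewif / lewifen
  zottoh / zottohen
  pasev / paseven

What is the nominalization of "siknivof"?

siknivofen

dohaf and lewif both end in -f yet inflect differently (nodohafar, lewifen), so the final letter is not what conditions the rule; the last vowel is.
"siknivof" has last vowel 'o'. The one such stem in the data (zottoh → zottohen) adds -en, so the same rule applies.
So siknivof → siknivofen.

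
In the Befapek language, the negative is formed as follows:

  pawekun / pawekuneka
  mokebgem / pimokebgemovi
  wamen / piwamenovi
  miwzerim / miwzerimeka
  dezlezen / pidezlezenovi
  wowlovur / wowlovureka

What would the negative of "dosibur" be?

dosibureka

"dosibur" has last vowel 'u'. The stems whose last vowel is 'u' (pawekun → pawekuneka, wowlovur → wowlovureka) add -eka.
So dosibur → dosibureka.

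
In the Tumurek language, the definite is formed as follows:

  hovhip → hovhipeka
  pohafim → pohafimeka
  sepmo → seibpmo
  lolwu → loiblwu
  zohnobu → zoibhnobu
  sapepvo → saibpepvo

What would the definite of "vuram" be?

vurameka

sepmo and hovhip both have 2 vowels yet inflect differently (seibpmo, hovhipeka), so the number of vowels is not what conditions the rule; whether the stem ends in a vowel or a consonant is.
"vuram" ends in a consonant. The stems ending in a consonant (hovhip → hovhipeka, pohafim → pohafimeka) add -eka.
So vuram → vurameka.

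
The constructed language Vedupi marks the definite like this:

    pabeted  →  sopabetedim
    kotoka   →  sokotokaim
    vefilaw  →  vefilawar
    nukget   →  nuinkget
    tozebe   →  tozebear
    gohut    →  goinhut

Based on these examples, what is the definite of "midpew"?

midpewar

tozebe and nukget both have last vowel 'e' yet inflect differently (tozebear, nuinkget), so the last vowel is not what conditions the rule; the final letter is.
"midpew" ends in -w. The one such stem in the data (vefilaw → vefilawar) adds -ar, so the same rule applies.
The other patterns: stems ending in -t insert -in- after the first vowel; stems ending in -a or -d add so- … -im around the stem.
So midpew → midpewar.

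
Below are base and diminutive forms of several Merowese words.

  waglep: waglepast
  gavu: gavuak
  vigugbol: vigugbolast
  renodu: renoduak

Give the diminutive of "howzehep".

howzehepast

gavu and waglep both have 2 vowels yet inflect differently (gavuak, waglepast), so the number of vowels is not what conditions the rule; the final letter is.
"howzehep" ends in -p. The one such stem in the data (waglep → waglepast) adds -ast, so the same rule applies.
The other pattern: stems ending in -u add -ak.
So howzehep → howzehepast.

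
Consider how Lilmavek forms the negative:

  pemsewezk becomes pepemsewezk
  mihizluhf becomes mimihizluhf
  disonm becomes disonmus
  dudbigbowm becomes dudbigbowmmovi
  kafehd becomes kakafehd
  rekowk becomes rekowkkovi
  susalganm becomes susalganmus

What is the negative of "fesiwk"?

fesiwkkovi

dudbigbowm and susalganm both end in -m yet inflect differently (dudbigbowmmovi, susalganmus), so the final letter is not what conditions the rule; the second-to-last letter is.
"fesiwk" has second-to-last letter 'w'. The stems whose second-to-last letter is 'w' (dudbigbowm → dudbigbowmmovi, rekowk → rekowkkovi) double the final consonant and add -ovi.
So fesiwk → fesiwkkovi.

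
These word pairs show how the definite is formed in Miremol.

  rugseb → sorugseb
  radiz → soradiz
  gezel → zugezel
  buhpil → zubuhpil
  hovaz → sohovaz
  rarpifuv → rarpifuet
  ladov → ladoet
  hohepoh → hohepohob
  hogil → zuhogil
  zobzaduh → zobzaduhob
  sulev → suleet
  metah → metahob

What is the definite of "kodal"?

hohepoh and ladov both have last vowel 'o' yet inflect differently (hohepohob, ladoet), so the last vowel is not what conditions the rule; the final letter is.
"kodal" ends in -l. The stems ending in -l (buhpil → zubuhpil, hogil → zuhogil, gezel → zugezel) add the prefix zu-.
The other patterns: stems ending in -h add -ob; stems ending in -v drop the final letter and add -et; stems ending in -b or -z add the prefix so-.
So kodal → zukodal.

zukodal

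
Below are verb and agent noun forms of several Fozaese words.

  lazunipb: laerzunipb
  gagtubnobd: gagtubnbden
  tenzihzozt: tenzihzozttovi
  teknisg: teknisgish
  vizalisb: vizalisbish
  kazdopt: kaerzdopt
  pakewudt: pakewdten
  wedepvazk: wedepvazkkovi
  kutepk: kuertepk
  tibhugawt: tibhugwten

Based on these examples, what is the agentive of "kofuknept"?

"kofuknept" has second-to-last letter 'p'. The stems whose second-to-last letter is 'p' (lazunipb → laerzunipb, kazdopt → kaerzdopt, kutepk → kuertepk) insert -er- after the first vowel.
The other patterns: stems whose second-to-last letter is 's' add -ish; stems whose second-to-last letter is 'z' double the final consonant and add -ovi; stems whose second-to-last letter is 'b', 'd' or 'w' delete the last vowel and add -en.
So kofuknept → koerfuknept.

koerfuknept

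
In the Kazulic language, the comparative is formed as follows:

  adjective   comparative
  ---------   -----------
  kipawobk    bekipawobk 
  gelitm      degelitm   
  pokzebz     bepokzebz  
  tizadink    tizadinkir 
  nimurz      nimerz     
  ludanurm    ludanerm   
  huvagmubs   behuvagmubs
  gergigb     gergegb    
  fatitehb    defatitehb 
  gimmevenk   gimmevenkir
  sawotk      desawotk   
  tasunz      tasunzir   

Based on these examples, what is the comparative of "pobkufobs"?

"pobkufobs" has second-to-last letter 'b'. The stems whose second-to-last letter is 'b' (kipawobk → bekipawobk, pokzebz → bepokzebz, huvagmubs → behuvagmubs) add the prefix be-.
The other patterns: stems whose second-to-last letter is 'h' or 't' add the prefix de-; stems whose second-to-last letter is 'n' add -ir; stems whose second-to-last letter is 'g' or 'r' change the last vowel to 'e'.
So pobkufobs → bepobkufobs.

bepobkufobs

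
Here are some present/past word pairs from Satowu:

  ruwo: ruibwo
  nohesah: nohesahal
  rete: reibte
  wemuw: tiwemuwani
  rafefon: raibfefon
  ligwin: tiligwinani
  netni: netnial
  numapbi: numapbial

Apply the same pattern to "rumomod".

rafefon and ligwin both end in -n yet inflect differently (raibfefon, tiligwinani), so the final letter is not what conditions the rule; the first letter is.
"rumomod" begins with r-. The stems beginning with r- (rafefon → raibfefon, rete → reibte, ruwo → ruibwo) insert -ib- after the first vowel.
The other patterns: stems beginning with n- add -al; stems beginning with l- or w- add ti- … -ani around the stem.
So rumomod → ruibmomod.

ruibmomod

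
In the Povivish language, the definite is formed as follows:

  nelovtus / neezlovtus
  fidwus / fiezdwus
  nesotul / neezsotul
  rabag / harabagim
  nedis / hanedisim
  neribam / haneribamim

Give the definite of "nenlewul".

nelovtus and nedis both end in -s yet inflect differently (neezlovtus, hanedisim), so the final letter is not what conditions the rule; the last vowel is.
"nenlewul" has last vowel 'u'. The stems whose last vowel is 'u' (nelovtus → neezlovtus, fidwus → fiezdwus, nesotul → neezsotul) insert -ez- after the first vowel.
So nenlewul → neeznlewul.

neeznlewul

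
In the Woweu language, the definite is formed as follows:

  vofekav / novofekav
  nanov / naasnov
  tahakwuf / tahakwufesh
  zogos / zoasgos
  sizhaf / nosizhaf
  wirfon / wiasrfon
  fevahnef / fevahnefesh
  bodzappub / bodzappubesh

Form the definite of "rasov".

vofekav and nanov both end in -v yet inflect differently (novofekav, naasnov), so the final letter is not what conditions the rule; the last vowel is.
"rasov" has last vowel 'o'. The stems whose last vowel is 'o' (wirfon → wiasrfon, zogos → zoasgos, nanov → naasnov) insert -as- after the first vowel.
So rasov → raassov.

raassov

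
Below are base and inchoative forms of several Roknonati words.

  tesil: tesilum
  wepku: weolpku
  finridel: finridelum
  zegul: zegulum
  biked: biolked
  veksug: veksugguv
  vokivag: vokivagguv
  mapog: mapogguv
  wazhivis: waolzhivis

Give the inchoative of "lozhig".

zegul and veksug both have last vowel 'u' yet inflect differently (zegulum, veksugguv), so the last vowel is not what conditions the rule; the final letter is.
"lozhig" ends in -g. The stems ending in -g (veksug → veksugguv, vokivag → vokivagguv, mapog → mapogguv) double the final consonant and add -uv.
The other patterns: stems ending in -l add -um; stems ending in -d, -s or -u insert -ol- after the first vowel.
So lozhig → lozhigguv.

lozhigguv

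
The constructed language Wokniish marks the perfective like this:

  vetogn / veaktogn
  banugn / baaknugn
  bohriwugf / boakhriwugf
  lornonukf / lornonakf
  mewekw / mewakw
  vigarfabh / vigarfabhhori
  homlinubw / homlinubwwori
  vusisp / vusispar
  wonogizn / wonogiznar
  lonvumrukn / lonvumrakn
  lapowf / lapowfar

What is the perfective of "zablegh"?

"zablegh" has second-to-last letter 'g'. The stems whose second-to-last letter is 'g' (bohriwugf → boakhriwugf, vetogn → veaktogn, banugn → baaknugn) insert -ak- after the first vowel.
The other patterns: stems whose second-to-last letter is 'b' double the final consonant and add -ori; stems whose second-to-last letter is 'k' change the last vowel to 'a'; stems whose second-to-last letter is 's', 'w' or 'z' add -ar.
So zablegh → zaakblegh.

zaakblegh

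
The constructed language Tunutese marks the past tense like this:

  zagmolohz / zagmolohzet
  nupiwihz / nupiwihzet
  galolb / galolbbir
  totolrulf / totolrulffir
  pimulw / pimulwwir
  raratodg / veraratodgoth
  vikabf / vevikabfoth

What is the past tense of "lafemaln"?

lafemalnnir

totolrulf and vikabf both end in -f yet inflect differently (totolrulffir, vevikabfoth), so the final letter is not what conditions the rule; the second-to-last letter is.
"lafemaln" has second-to-last letter 'l'. The stems whose second-to-last letter is 'l' (galolb → galolbbir, totolrulf → totolrulffir, pimulw → pimulwwir) double the final consonant and add -ir.
So lafemaln → lafemalnnir.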